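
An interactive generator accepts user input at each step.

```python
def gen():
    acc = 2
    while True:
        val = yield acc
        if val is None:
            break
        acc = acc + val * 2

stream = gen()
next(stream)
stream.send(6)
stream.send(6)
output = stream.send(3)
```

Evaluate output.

Step 1: next() -> yield acc=2.
Step 2: send(6) -> val=6, acc = 2 + 6*2 = 14, yield 14.
Step 3: send(6) -> val=6, acc = 14 + 6*2 = 26, yield 26.
Step 4: send(3) -> val=3, acc = 26 + 3*2 = 32, yield 32.
Therefore output = 32.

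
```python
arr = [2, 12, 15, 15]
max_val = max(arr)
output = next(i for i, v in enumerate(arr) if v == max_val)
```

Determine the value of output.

Step 1: max([2, 12, 15, 15]) = 15.
Step 2: Find first index where value == 15:
  Index 0: 2 != 15
  Index 1: 12 != 15
  Index 2: 15 == 15, found!
Therefore output = 2.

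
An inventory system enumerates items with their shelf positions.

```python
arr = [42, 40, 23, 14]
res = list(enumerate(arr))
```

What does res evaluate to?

Step 1: enumerate pairs each element with its index:
  (0, 42)
  (1, 40)
  (2, 23)
  (3, 14)
Therefore res = [(0, 42), (1, 40), (2, 23), (3, 14)].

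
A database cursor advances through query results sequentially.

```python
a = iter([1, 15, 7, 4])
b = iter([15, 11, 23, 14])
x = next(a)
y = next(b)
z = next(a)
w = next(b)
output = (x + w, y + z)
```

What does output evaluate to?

Step 1: a iterates [1, 15, 7, 4], b iterates [15, 11, 23, 14].
Step 2: x = next(a) = 1, y = next(b) = 15.
Step 3: z = next(a) = 15, w = next(b) = 11.
Step 4: output = (1 + 11, 15 + 15) = (12, 30).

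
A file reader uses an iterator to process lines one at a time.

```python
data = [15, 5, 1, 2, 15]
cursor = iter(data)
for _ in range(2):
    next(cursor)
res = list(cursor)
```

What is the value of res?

Step 1: Create iterator over [15, 5, 1, 2, 15].
Step 2: Advance 2 positions (consuming [15, 5]).
Step 3: list() collects remaining elements: [1, 2, 15].
Therefore res = [1, 2, 15].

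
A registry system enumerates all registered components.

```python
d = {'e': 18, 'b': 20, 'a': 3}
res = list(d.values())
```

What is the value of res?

Step 1: d.values() returns the dictionary values in insertion order.
Therefore res = [18, 20, 3].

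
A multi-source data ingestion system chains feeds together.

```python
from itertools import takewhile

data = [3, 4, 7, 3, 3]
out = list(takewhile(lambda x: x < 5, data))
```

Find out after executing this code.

Step 1: takewhile stops at first element >= 5:
  3 < 5: take
  4 < 5: take
  7 >= 5: stop
Therefore out = [3, 4].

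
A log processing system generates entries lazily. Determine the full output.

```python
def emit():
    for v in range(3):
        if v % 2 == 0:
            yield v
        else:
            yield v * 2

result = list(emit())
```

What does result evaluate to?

Step 1: For each v in range(3), yield v if even, else v*2:
  v=0 (even): yield 0
  v=1 (odd): yield 1*2 = 2
  v=2 (even): yield 2
Therefore result = [0, 2, 2].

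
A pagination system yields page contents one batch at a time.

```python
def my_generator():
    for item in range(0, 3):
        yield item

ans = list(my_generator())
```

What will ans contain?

Step 1: The generator yields each value from range(0, 3).
Step 2: list() consumes all yields: [0, 1, 2].
Therefore ans = [0, 1, 2].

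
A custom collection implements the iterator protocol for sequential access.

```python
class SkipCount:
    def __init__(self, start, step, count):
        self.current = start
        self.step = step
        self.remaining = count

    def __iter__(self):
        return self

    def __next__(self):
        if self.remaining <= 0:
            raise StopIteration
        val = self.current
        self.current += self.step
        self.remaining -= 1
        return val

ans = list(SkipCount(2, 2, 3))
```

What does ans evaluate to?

Step 1: SkipCount starts at 2, increments by 2, for 3 steps:
  Yield 2, then current += 2
  Yield 4, then current += 2
  Yield 6, then current += 2
Therefore ans = [2, 4, 6].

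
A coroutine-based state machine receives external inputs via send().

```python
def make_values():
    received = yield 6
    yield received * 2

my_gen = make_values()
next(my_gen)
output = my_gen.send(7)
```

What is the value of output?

Step 1: next(my_gen) advances to first yield, producing 6.
Step 2: send(7) resumes, received = 7.
Step 3: yield received * 2 = 7 * 2 = 14.
Therefore output = 14.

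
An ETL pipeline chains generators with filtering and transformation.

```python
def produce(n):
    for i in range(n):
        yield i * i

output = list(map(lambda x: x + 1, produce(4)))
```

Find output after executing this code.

Step 1: produce(4) yields squares: [0, 1, 4, 9].
Step 2: map adds 1 to each: [1, 2, 5, 10].
Therefore output = [1, 2, 5, 10].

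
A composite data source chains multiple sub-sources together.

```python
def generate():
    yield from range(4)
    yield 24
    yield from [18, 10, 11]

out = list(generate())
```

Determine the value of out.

Step 1: Trace yields in order:
  yield 0
  yield 1
  yield 2
  yield 3
  yield 24
  yield 18
  yield 10
  yield 11
Therefore out = [0, 1, 2, 3, 24, 18, 10, 11].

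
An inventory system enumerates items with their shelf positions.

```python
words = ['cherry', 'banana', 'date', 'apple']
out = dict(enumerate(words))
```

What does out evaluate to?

Step 1: enumerate pairs indices with words:
  0 -> 'cherry'
  1 -> 'banana'
  2 -> 'date'
  3 -> 'apple'
Therefore out = {0: 'cherry', 1: 'banana', 2: 'date', 3: 'apple'}.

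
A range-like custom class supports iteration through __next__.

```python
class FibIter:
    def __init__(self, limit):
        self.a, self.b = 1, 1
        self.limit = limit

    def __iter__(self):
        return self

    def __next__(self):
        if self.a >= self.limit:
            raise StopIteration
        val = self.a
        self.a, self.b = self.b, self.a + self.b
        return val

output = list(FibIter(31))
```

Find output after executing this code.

Step 1: Fibonacci-like sequence (a=1, b=1) until >= 31:
  Yield 1, then a,b = 1,2
  Yield 1, then a,b = 2,3
  Yield 2, then a,b = 3,5
  Yield 3, then a,b = 5,8
  Yield 5, then a,b = 8,13
  Yield 8, then a,b = 13,21
  Yield 13, then a,b = 21,34
  Yield 21, then a,b = 34,55
Step 2: 34 >= 31, stop.
Therefore output = [1, 1, 2, 3, 5, 8, 13, 21].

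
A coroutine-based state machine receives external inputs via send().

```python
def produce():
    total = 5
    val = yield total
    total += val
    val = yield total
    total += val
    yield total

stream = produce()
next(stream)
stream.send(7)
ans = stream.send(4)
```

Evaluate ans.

Step 1: next() -> yield total=5.
Step 2: send(7) -> val=7, total = 5+7 = 12, yield 12.
Step 3: send(4) -> val=4, total = 12+4 = 16, yield 16.
Therefore ans = 16.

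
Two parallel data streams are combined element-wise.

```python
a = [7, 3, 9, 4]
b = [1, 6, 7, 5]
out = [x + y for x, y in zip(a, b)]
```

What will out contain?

Step 1: Add corresponding elements:
  7 + 1 = 8
  3 + 6 = 9
  9 + 7 = 16
  4 + 5 = 9
Therefore out = [8, 9, 16, 9].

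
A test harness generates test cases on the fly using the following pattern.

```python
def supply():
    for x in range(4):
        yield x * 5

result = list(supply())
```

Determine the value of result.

Step 1: For each x in range(4), yield x * 5:
  x=0: yield 0 * 5 = 0
  x=1: yield 1 * 5 = 5
  x=2: yield 2 * 5 = 10
  x=3: yield 3 * 5 = 15
Therefore result = [0, 5, 10, 15].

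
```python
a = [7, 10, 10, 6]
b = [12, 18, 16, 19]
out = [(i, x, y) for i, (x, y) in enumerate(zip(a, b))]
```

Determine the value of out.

Step 1: enumerate(zip(a, b)) gives index with paired elements:
  i=0: (7, 12)
  i=1: (10, 18)
  i=2: (10, 16)
  i=3: (6, 19)
Therefore out = [(0, 7, 12), (1, 10, 18), (2, 10, 16), (3, 6, 19)].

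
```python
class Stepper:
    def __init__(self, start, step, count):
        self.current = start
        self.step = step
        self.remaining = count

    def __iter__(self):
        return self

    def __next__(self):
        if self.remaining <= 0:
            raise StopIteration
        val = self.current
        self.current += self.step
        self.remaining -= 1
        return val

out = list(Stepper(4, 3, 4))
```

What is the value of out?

Step 1: Stepper starts at 4, increments by 3, for 4 steps:
  Yield 4, then current += 3
  Yield 7, then current += 3
  Yield 10, then current += 3
  Yield 13, then current += 3
Therefore out = [4, 7, 10, 13].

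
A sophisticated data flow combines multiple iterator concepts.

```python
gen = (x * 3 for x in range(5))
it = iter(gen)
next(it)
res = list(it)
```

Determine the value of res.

Step 1: Generator produces [0, 3, 6, 9, 12].
Step 2: next(it) consumes first element (0).
Step 3: list(it) collects remaining: [3, 6, 9, 12].
Therefore res = [3, 6, 9, 12].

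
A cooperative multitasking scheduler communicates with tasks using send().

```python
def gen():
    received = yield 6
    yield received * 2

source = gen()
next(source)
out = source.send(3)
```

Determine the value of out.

Step 1: next(source) advances to first yield, producing 6.
Step 2: send(3) resumes, received = 3.
Step 3: yield received * 2 = 3 * 2 = 6.
Therefore out = 6.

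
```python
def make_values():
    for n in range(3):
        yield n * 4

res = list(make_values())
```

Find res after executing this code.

Step 1: For each n in range(3), yield n * 4:
  n=0: yield 0 * 4 = 0
  n=1: yield 1 * 4 = 4
  n=2: yield 2 * 4 = 8
Therefore res = [0, 4, 8].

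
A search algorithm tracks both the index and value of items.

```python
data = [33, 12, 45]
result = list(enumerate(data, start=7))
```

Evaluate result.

Step 1: enumerate with start=7:
  (7, 33)
  (8, 12)
  (9, 45)
Therefore result = [(7, 33), (8, 12), (9, 45)].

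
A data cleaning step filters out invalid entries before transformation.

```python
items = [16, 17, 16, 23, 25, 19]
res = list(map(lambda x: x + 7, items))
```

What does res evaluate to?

Step 1: Apply lambda x: x + 7 to each element:
  16 -> 23
  17 -> 24
  16 -> 23
  23 -> 30
  25 -> 32
  19 -> 26
Therefore res = [23, 24, 23, 30, 32, 26].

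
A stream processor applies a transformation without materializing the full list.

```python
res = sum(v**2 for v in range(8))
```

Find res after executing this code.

Step 1: Compute v**2 for each v in range(8):
  v=0: 0**2 = 0
  v=1: 1**2 = 1
  v=2: 2**2 = 4
  v=3: 3**2 = 9
  v=4: 4**2 = 16
  v=5: 5**2 = 25
  v=6: 6**2 = 36
  v=7: 7**2 = 49
Step 2: sum = 0 + 1 + 4 + 9 + 16 + 25 + 36 + 49 = 140.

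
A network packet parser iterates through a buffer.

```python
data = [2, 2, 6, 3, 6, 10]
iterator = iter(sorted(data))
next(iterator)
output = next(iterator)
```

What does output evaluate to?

Step 1: sorted([2, 2, 6, 3, 6, 10]) = [2, 2, 3, 6, 6, 10].
Step 2: Create iterator and skip 1 elements.
Step 3: next() returns 2.
Therefore output = 2.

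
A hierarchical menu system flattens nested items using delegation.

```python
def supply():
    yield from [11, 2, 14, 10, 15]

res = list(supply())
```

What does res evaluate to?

Step 1: yield from delegates to the iterable, yielding each element.
Step 2: Collected values: [11, 2, 14, 10, 15].
Therefore res = [11, 2, 14, 10, 15].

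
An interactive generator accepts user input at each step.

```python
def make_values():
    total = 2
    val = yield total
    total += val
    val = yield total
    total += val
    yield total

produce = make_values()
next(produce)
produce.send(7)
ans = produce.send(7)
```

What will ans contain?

Step 1: next() -> yield total=2.
Step 2: send(7) -> val=7, total = 2+7 = 9, yield 9.
Step 3: send(7) -> val=7, total = 9+7 = 16, yield 16.
Therefore ans = 16.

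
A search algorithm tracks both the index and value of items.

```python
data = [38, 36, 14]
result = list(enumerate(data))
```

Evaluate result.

Step 1: enumerate pairs each element with its index:
  (0, 38)
  (1, 36)
  (2, 14)
Therefore result = [(0, 38), (1, 36), (2, 14)].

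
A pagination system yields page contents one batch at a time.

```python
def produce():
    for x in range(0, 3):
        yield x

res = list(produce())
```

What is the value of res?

Step 1: The generator yields each value from range(0, 3).
Step 2: list() consumes all yields: [0, 1, 2].
Therefore res = [0, 1, 2].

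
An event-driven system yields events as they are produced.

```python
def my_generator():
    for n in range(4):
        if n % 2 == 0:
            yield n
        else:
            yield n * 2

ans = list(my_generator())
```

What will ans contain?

Step 1: For each n in range(4), yield n if even, else n*2:
  n=0 (even): yield 0
  n=1 (odd): yield 1*2 = 2
  n=2 (even): yield 2
  n=3 (odd): yield 3*2 = 6
Therefore ans = [0, 2, 2, 6].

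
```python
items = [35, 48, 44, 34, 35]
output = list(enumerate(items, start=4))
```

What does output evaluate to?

Step 1: enumerate with start=4:
  (4, 35)
  (5, 48)
  (6, 44)
  (7, 34)
  (8, 35)
Therefore output = [(4, 35), (5, 48), (6, 44), (7, 34), (8, 35)].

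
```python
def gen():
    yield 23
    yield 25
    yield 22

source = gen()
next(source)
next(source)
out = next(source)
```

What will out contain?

Step 1: gen() creates a generator.
Step 2: next(source) yields 23 (consumed and discarded).
Step 3: next(source) yields 25 (consumed and discarded).
Step 4: next(source) yields 22, assigned to out.
Therefore out = 22.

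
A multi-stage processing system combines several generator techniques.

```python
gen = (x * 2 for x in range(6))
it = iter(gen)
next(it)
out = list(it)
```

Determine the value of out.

Step 1: Generator produces [0, 2, 4, 6, 8, 10].
Step 2: next(it) consumes first element (0).
Step 3: list(it) collects remaining: [2, 4, 6, 8, 10].
Therefore out = [2, 4, 6, 8, 10].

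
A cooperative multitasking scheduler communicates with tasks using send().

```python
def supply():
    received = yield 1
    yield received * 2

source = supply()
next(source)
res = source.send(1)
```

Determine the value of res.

Step 1: next(source) advances to first yield, producing 1.
Step 2: send(1) resumes, received = 1.
Step 3: yield received * 2 = 1 * 2 = 2.
Therefore res = 2.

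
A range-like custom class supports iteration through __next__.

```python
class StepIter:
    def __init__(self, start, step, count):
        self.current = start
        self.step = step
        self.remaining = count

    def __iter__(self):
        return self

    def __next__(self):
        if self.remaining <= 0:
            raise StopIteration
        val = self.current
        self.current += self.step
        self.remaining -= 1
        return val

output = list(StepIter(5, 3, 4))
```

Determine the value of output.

Step 1: StepIter starts at 5, increments by 3, for 4 steps:
  Yield 5, then current += 3
  Yield 8, then current += 3
  Yield 11, then current += 3
  Yield 14, then current += 3
Therefore output = [5, 8, 11, 14].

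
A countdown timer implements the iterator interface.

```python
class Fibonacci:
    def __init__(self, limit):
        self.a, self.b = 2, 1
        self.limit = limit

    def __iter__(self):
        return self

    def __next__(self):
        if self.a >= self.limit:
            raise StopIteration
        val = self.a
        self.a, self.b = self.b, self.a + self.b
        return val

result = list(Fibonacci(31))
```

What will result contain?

Step 1: Fibonacci-like sequence (a=2, b=1) until >= 31:
  Yield 2, then a,b = 1,3
  Yield 1, then a,b = 3,4
  Yield 3, then a,b = 4,7
  Yield 4, then a,b = 7,11
  Yield 7, then a,b = 11,18
  Yield 11, then a,b = 18,29
  Yield 18, then a,b = 29,47
  Yield 29, then a,b = 47,76
Step 2: 47 >= 31, stop.
Therefore result = [2, 1, 3, 4, 7, 11, 18, 29].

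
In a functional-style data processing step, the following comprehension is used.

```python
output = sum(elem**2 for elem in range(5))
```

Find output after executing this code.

Step 1: Compute elem**2 for each elem in range(5):
  elem=0: 0**2 = 0
  elem=1: 1**2 = 1
  elem=2: 2**2 = 4
  elem=3: 3**2 = 9
  elem=4: 4**2 = 16
Step 2: sum = 0 + 1 + 4 + 9 + 16 = 30.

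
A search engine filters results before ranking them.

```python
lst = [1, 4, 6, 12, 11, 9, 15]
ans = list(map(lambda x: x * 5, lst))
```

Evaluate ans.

Step 1: Apply lambda x: x * 5 to each element:
  1 -> 5
  4 -> 20
  6 -> 30
  12 -> 60
  11 -> 55
  9 -> 45
  15 -> 75
Therefore ans = [5, 20, 30, 60, 55, 45, 75].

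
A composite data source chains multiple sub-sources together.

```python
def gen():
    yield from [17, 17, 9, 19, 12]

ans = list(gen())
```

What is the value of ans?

Step 1: yield from delegates to the iterable, yielding each element.
Step 2: Collected values: [17, 17, 9, 19, 12].
Therefore ans = [17, 17, 9, 19, 12].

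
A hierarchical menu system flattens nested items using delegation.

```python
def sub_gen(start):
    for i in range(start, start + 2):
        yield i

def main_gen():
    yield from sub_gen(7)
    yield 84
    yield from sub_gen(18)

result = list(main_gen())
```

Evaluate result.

Step 1: main_gen() delegates to sub_gen(7):
  yield 7
  yield 8
Step 2: yield 84
Step 3: Delegates to sub_gen(18):
  yield 18
  yield 19
Therefore result = [7, 8, 84, 18, 19].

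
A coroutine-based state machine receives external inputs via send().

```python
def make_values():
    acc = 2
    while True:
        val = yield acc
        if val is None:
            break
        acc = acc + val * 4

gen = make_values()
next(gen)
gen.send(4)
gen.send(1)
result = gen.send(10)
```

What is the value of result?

Step 1: next() -> yield acc=2.
Step 2: send(4) -> val=4, acc = 2 + 4*4 = 18, yield 18.
Step 3: send(1) -> val=1, acc = 18 + 1*4 = 22, yield 22.
Step 4: send(10) -> val=10, acc = 22 + 10*4 = 62, yield 62.
Therefore result = 62.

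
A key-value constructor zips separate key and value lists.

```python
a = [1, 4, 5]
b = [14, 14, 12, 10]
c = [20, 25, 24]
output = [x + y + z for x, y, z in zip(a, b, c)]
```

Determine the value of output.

Step 1: zip three lists (truncates to shortest, len=3):
  1 + 14 + 20 = 35
  4 + 14 + 25 = 43
  5 + 12 + 24 = 41
Therefore output = [35, 43, 41].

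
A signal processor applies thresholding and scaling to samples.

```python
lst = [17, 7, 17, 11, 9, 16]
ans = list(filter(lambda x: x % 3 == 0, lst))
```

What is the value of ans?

Step 1: Filter elements divisible by 3:
  17 % 3 = 2: removed
  7 % 3 = 1: removed
  17 % 3 = 2: removed
  11 % 3 = 2: removed
  9 % 3 = 0: kept
  16 % 3 = 1: removed
Therefore ans = [9].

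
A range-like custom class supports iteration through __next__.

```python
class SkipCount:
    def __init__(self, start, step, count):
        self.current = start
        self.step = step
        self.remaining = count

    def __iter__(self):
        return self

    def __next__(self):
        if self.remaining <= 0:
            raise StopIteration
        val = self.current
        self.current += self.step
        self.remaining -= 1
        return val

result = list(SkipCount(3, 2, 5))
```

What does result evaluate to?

Step 1: SkipCount starts at 3, increments by 2, for 5 steps:
  Yield 3, then current += 2
  Yield 5, then current += 2
  Yield 7, then current += 2
  Yield 9, then current += 2
  Yield 11, then current += 2
Therefore result = [3, 5, 7, 9, 11].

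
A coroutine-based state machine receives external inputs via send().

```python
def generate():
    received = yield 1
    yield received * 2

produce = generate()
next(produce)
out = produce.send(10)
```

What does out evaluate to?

Step 1: next(produce) advances to first yield, producing 1.
Step 2: send(10) resumes, received = 10.
Step 3: yield received * 2 = 10 * 2 = 20.
Therefore out = 20.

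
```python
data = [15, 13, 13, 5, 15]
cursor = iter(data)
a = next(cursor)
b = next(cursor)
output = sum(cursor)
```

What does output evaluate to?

Step 1: Create iterator over [15, 13, 13, 5, 15].
Step 2: a = next() = 15, b = next() = 13.
Step 3: sum() of remaining [13, 5, 15] = 33.
Therefore output = 33.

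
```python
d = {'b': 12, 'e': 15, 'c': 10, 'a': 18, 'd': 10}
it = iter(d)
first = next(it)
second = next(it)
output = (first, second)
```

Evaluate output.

Step 1: iter(d) iterates over keys: ['b', 'e', 'c', 'a', 'd'].
Step 2: first = next(it) = 'b', second = next(it) = 'e'.
Therefore output = ('b', 'e').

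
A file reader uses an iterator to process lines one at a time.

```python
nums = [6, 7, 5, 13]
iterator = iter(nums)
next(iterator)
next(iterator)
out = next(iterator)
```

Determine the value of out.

Step 1: Create iterator over [6, 7, 5, 13].
Step 2: next() consumes 6.
Step 3: next() consumes 7.
Step 4: next() returns 5.
Therefore out = 5.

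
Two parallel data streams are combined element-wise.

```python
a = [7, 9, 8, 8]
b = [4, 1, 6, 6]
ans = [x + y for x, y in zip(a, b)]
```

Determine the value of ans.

Step 1: Add corresponding elements:
  7 + 4 = 11
  9 + 1 = 10
  8 + 6 = 14
  8 + 6 = 14
Therefore ans = [11, 10, 14, 14].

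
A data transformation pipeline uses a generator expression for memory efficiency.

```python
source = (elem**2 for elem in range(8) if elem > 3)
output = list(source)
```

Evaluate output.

Step 1: For range(8), keep elem > 3, then square:
  elem=0: 0 <= 3, excluded
  elem=1: 1 <= 3, excluded
  elem=2: 2 <= 3, excluded
  elem=3: 3 <= 3, excluded
  elem=4: 4 > 3, yield 4**2 = 16
  elem=5: 5 > 3, yield 5**2 = 25
  elem=6: 6 > 3, yield 6**2 = 36
  elem=7: 7 > 3, yield 7**2 = 49
Therefore output = [16, 25, 36, 49].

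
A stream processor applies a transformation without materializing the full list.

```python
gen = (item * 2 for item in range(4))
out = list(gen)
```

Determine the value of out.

Step 1: For each item in range(4), compute item*2:
  item=0: 0*2 = 0
  item=1: 1*2 = 2
  item=2: 2*2 = 4
  item=3: 3*2 = 6
Therefore out = [0, 2, 4, 6].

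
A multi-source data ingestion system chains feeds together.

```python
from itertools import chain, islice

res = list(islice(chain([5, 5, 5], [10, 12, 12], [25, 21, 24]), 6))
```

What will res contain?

Step 1: chain([5, 5, 5], [10, 12, 12], [25, 21, 24]) = [5, 5, 5, 10, 12, 12, 25, 21, 24].
Step 2: islice takes first 6 elements: [5, 5, 5, 10, 12, 12].
Therefore res = [5, 5, 5, 10, 12, 12].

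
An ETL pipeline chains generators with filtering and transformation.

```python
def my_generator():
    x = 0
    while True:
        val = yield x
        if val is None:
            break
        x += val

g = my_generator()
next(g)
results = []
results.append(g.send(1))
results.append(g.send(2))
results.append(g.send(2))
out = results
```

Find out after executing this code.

Step 1: next(g) -> yield 0.
Step 2: send(1) -> x = 1, yield 1.
Step 3: send(2) -> x = 3, yield 3.
Step 4: send(2) -> x = 5, yield 5.
Therefore out = [1, 3, 5].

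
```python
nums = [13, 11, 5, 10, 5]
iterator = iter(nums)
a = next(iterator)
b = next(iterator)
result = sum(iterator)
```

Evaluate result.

Step 1: Create iterator over [13, 11, 5, 10, 5].
Step 2: a = next() = 13, b = next() = 11.
Step 3: sum() of remaining [5, 10, 5] = 20.
Therefore result = 20.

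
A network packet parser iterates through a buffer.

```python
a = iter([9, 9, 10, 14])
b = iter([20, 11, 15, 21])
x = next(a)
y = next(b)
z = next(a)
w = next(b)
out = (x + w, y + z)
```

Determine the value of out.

Step 1: a iterates [9, 9, 10, 14], b iterates [20, 11, 15, 21].
Step 2: x = next(a) = 9, y = next(b) = 20.
Step 3: z = next(a) = 9, w = next(b) = 11.
Step 4: out = (9 + 11, 20 + 9) = (20, 29).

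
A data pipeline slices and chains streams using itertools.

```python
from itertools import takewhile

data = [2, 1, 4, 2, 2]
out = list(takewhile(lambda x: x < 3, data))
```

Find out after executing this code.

Step 1: takewhile stops at first element >= 3:
  2 < 3: take
  1 < 3: take
  4 >= 3: stop
Therefore out = [2, 1].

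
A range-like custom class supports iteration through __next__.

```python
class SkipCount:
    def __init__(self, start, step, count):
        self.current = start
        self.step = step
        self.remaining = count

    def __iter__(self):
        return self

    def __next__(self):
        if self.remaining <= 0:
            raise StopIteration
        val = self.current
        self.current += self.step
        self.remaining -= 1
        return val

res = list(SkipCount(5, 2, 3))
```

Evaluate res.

Step 1: SkipCount starts at 5, increments by 2, for 3 steps:
  Yield 5, then current += 2
  Yield 7, then current += 2
  Yield 9, then current += 2
Therefore res = [5, 7, 9].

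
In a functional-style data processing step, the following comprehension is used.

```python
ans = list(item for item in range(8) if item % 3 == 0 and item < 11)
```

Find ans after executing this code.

Step 1: Filter range(8) where item % 3 == 0 and item < 11:
  item=0: both conditions met, included
  item=1: excluded (1 % 3 != 0)
  item=2: excluded (2 % 3 != 0)
  item=3: both conditions met, included
  item=4: excluded (4 % 3 != 0)
  item=5: excluded (5 % 3 != 0)
  item=6: both conditions met, included
  item=7: excluded (7 % 3 != 0)
Therefore ans = [0, 3, 6].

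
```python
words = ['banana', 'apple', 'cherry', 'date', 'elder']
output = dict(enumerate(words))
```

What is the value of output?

Step 1: enumerate pairs indices with words:
  0 -> 'banana'
  1 -> 'apple'
  2 -> 'cherry'
  3 -> 'date'
  4 -> 'elder'
Therefore output = {0: 'banana', 1: 'apple', 2: 'cherry', 3: 'date', 4: 'elder'}.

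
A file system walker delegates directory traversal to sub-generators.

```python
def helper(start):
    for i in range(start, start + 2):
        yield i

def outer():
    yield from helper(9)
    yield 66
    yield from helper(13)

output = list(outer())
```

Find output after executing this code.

Step 1: outer() delegates to helper(9):
  yield 9
  yield 10
Step 2: yield 66
Step 3: Delegates to helper(13):
  yield 13
  yield 14
Therefore output = [9, 10, 66, 13, 14].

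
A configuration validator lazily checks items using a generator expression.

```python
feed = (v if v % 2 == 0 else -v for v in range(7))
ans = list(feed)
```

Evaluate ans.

Step 1: For each v in range(7), yield v if even, else -v:
  v=0: even, yield 0
  v=1: odd, yield -1
  v=2: even, yield 2
  v=3: odd, yield -3
  v=4: even, yield 4
  v=5: odd, yield -5
  v=6: even, yield 6
Therefore ans = [0, -1, 2, -3, 4, -5, 6].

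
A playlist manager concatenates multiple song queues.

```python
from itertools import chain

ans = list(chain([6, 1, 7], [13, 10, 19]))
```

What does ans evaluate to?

Step 1: chain() concatenates iterables: [6, 1, 7] + [13, 10, 19].
Therefore ans = [6, 1, 7, 13, 10, 19].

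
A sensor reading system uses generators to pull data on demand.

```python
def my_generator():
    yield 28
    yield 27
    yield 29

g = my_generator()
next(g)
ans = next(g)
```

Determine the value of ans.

Step 1: my_generator() creates a generator.
Step 2: next(g) yields 28 (consumed and discarded).
Step 3: next(g) yields 27, assigned to ans.
Therefore ans = 27.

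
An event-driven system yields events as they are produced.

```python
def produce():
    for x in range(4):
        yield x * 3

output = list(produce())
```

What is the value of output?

Step 1: For each x in range(4), yield x * 3:
  x=0: yield 0 * 3 = 0
  x=1: yield 1 * 3 = 3
  x=2: yield 2 * 3 = 6
  x=3: yield 3 * 3 = 9
Therefore output = [0, 3, 6, 9].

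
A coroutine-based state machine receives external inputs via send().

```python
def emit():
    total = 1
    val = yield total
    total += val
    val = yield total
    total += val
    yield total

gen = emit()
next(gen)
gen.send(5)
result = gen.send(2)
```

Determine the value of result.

Step 1: next() -> yield total=1.
Step 2: send(5) -> val=5, total = 1+5 = 6, yield 6.
Step 3: send(2) -> val=2, total = 6+2 = 8, yield 8.
Therefore result = 8.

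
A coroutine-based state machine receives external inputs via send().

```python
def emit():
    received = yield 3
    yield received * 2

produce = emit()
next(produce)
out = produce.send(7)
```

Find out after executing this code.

Step 1: next(produce) advances to first yield, producing 3.
Step 2: send(7) resumes, received = 7.
Step 3: yield received * 2 = 7 * 2 = 14.
Therefore out = 14.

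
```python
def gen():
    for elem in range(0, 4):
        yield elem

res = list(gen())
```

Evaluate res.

Step 1: The generator yields each value from range(0, 4).
Step 2: list() consumes all yields: [0, 1, 2, 3].
Therefore res = [0, 1, 2, 3].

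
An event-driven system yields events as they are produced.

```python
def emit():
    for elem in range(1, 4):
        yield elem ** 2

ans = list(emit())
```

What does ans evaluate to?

Step 1: For each elem in range(1, 4), yield elem**2:
  elem=1: yield 1**2 = 1
  elem=2: yield 2**2 = 4
  elem=3: yield 3**2 = 9
Therefore ans = [1, 4, 9].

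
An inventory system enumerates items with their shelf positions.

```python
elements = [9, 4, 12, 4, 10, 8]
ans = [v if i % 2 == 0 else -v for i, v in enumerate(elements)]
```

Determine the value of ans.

Step 1: For each (i, v), keep v if i is even, negate if odd:
  i=0 (even): keep 9
  i=1 (odd): negate to -4
  i=2 (even): keep 12
  i=3 (odd): negate to -4
  i=4 (even): keep 10
  i=5 (odd): negate to -8
Therefore ans = [9, -4, 12, -4, 10, -8].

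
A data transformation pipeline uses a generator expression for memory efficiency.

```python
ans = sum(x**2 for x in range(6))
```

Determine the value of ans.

Step 1: Compute x**2 for each x in range(6):
  x=0: 0**2 = 0
  x=1: 1**2 = 1
  x=2: 2**2 = 4
  x=3: 3**2 = 9
  x=4: 4**2 = 16
  x=5: 5**2 = 25
Step 2: sum = 0 + 1 + 4 + 9 + 16 + 25 = 55.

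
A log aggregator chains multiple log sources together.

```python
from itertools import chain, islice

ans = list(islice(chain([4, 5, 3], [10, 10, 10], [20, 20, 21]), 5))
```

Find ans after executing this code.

Step 1: chain([4, 5, 3], [10, 10, 10], [20, 20, 21]) = [4, 5, 3, 10, 10, 10, 20, 20, 21].
Step 2: islice takes first 5 elements: [4, 5, 3, 10, 10].
Therefore ans = [4, 5, 3, 10, 10].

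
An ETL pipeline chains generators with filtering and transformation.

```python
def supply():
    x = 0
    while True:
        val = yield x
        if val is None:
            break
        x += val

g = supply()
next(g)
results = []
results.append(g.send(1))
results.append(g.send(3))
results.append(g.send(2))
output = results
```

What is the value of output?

Step 1: next(g) -> yield 0.
Step 2: send(1) -> x = 1, yield 1.
Step 3: send(3) -> x = 4, yield 4.
Step 4: send(2) -> x = 6, yield 6.
Therefore output = [1, 4, 6].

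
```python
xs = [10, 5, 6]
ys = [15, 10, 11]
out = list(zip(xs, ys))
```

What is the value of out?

Step 1: zip pairs elements at same index:
  Index 0: (10, 15)
  Index 1: (5, 10)
  Index 2: (6, 11)
Therefore out = [(10, 15), (5, 10), (6, 11)].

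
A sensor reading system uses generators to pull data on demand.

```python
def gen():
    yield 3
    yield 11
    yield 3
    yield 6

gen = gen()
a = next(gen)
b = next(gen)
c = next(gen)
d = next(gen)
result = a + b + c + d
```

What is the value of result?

Step 1: Create generator and consume all values:
  a = next(gen) = 3
  b = next(gen) = 11
  c = next(gen) = 3
  d = next(gen) = 6
Step 2: result = 3 + 11 + 3 + 6 = 23.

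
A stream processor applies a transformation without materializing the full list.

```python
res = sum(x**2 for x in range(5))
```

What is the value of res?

Step 1: Compute x**2 for each x in range(5):
  x=0: 0**2 = 0
  x=1: 1**2 = 1
  x=2: 2**2 = 4
  x=3: 3**2 = 9
  x=4: 4**2 = 16
Step 2: sum = 0 + 1 + 4 + 9 + 16 = 30.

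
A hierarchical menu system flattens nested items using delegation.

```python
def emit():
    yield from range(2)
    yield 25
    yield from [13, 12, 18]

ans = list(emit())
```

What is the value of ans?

Step 1: Trace yields in order:
  yield 0
  yield 1
  yield 25
  yield 13
  yield 12
  yield 18
Therefore ans = [0, 1, 25, 13, 12, 18].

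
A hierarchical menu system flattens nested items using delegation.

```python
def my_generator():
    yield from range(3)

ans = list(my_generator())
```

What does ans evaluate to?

Step 1: yield from delegates to the iterable, yielding each element.
Step 2: Collected values: [0, 1, 2].
Therefore ans = [0, 1, 2].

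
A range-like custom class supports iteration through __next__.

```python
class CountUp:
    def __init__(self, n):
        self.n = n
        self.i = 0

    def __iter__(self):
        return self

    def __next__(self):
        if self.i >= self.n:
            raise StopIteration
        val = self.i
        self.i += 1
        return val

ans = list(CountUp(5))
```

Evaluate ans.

Step 1: CountUp(5) creates an iterator counting 0 to 4.
Step 2: list() consumes all values: [0, 1, 2, 3, 4].
Therefore ans = [0, 1, 2, 3, 4].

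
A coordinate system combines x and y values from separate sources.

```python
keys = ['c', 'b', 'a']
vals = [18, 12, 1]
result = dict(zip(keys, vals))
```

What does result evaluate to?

Step 1: zip pairs keys with values:
  'c' -> 18
  'b' -> 12
  'a' -> 1
Therefore result = {'c': 18, 'b': 12, 'a': 1}.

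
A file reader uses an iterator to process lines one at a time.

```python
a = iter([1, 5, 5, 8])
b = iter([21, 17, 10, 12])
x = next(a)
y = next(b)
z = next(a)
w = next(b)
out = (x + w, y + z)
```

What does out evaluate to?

Step 1: a iterates [1, 5, 5, 8], b iterates [21, 17, 10, 12].
Step 2: x = next(a) = 1, y = next(b) = 21.
Step 3: z = next(a) = 5, w = next(b) = 17.
Step 4: out = (1 + 17, 21 + 5) = (18, 26).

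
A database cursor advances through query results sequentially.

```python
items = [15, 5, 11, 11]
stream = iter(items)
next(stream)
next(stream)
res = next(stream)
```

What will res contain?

Step 1: Create iterator over [15, 5, 11, 11].
Step 2: next() consumes 15.
Step 3: next() consumes 5.
Step 4: next() returns 11.
Therefore res = 11.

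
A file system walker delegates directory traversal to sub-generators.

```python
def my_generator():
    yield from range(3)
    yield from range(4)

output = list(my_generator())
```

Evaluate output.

Step 1: Trace yields in order:
  yield 0
  yield 1
  yield 2
  yield 0
  yield 1
  yield 2
  yield 3
Therefore output = [0, 1, 2, 0, 1, 2, 3].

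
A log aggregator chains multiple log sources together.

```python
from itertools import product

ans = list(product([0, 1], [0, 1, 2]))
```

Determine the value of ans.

Step 1: product([0, 1], [0, 1, 2]) gives all pairs:
  (0, 0)
  (0, 1)
  (0, 2)
  (1, 0)
  (1, 1)
  (1, 2)
Therefore ans = [(0, 0), (0, 1), (0, 2), (1, 0), (1, 1), (1, 2)].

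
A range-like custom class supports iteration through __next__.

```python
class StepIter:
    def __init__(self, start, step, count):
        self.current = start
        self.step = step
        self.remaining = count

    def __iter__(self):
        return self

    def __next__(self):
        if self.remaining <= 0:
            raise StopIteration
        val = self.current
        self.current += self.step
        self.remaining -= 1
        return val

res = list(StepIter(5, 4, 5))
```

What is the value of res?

Step 1: StepIter starts at 5, increments by 4, for 5 steps:
  Yield 5, then current += 4
  Yield 9, then current += 4
  Yield 13, then current += 4
  Yield 17, then current += 4
  Yield 21, then current += 4
Therefore res = [5, 9, 13, 17, 21].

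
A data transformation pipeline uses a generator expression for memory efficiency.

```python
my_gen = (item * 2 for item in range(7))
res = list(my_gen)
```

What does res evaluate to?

Step 1: For each item in range(7), compute item*2:
  item=0: 0*2 = 0
  item=1: 1*2 = 2
  item=2: 2*2 = 4
  item=3: 3*2 = 6
  item=4: 4*2 = 8
  item=5: 5*2 = 10
  item=6: 6*2 = 12
Therefore res = [0, 2, 4, 6, 8, 10, 12].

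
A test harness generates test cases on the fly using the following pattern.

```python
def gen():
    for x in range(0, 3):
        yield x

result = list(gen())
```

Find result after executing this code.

Step 1: The generator yields each value from range(0, 3).
Step 2: list() consumes all yields: [0, 1, 2].
Therefore result = [0, 1, 2].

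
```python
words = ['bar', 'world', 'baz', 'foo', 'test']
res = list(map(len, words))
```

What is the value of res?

Step 1: Map len() to each word:
  'bar' -> 3
  'world' -> 5
  'baz' -> 3
  'foo' -> 3
  'test' -> 4
Therefore res = [3, 5, 3, 3, 4].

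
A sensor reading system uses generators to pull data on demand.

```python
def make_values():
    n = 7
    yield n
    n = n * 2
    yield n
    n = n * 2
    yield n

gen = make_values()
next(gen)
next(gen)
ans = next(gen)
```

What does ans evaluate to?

Step 1: Trace through generator execution:
  Yield 1: n starts at 7, yield 7
  Yield 2: n = 7 * 2 = 14, yield 14
  Yield 3: n = 14 * 2 = 28, yield 28
Step 2: First next() gets 7, second next() gets the second value, third next() yields 28.
Therefore ans = 28.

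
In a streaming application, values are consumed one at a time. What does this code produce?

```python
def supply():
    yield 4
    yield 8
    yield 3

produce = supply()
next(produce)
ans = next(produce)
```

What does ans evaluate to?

Step 1: supply() creates a generator.
Step 2: next(produce) yields 4 (consumed and discarded).
Step 3: next(produce) yields 8, assigned to ans.
Therefore ans = 8.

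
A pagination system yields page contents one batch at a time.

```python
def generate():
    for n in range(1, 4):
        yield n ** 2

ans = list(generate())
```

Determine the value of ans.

Step 1: For each n in range(1, 4), yield n**2:
  n=1: yield 1**2 = 1
  n=2: yield 2**2 = 4
  n=3: yield 3**2 = 9
Therefore ans = [1, 4, 9].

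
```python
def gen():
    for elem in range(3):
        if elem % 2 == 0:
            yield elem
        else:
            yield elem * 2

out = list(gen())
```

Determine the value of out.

Step 1: For each elem in range(3), yield elem if even, else elem*2:
  elem=0 (even): yield 0
  elem=1 (odd): yield 1*2 = 2
  elem=2 (even): yield 2
Therefore out = [0, 2, 2].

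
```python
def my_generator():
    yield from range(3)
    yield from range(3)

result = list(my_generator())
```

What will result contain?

Step 1: Trace yields in order:
  yield 0
  yield 1
  yield 2
  yield 0
  yield 1
  yield 2
Therefore result = [0, 1, 2, 0, 1, 2].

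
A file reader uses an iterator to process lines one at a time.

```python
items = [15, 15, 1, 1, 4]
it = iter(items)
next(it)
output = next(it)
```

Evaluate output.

Step 1: Create iterator over [15, 15, 1, 1, 4].
Step 2: next() consumes 15.
Step 3: next() returns 15.
Therefore output = 15.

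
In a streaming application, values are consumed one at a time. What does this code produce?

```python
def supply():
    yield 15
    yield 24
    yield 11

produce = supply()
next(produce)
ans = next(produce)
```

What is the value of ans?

Step 1: supply() creates a generator.
Step 2: next(produce) yields 15 (consumed and discarded).
Step 3: next(produce) yields 24, assigned to ans.
Therefore ans = 24.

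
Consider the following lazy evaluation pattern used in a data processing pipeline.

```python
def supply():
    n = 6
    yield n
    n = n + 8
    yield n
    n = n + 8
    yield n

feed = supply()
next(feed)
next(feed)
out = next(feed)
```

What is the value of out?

Step 1: Trace through generator execution:
  Yield 1: n starts at 6, yield 6
  Yield 2: n = 6 + 8 = 14, yield 14
  Yield 3: n = 14 + 8 = 22, yield 22
Step 2: First next() gets 6, second next() gets the second value, third next() yields 22.
Therefore out = 22.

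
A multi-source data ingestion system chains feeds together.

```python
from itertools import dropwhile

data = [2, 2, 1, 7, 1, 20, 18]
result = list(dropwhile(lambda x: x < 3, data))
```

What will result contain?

Step 1: dropwhile drops elements while < 3:
  2 < 3: dropped
  2 < 3: dropped
  1 < 3: dropped
  7: kept (dropping stopped)
Step 2: Remaining elements kept regardless of condition.
Therefore result = [7, 1, 20, 18].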